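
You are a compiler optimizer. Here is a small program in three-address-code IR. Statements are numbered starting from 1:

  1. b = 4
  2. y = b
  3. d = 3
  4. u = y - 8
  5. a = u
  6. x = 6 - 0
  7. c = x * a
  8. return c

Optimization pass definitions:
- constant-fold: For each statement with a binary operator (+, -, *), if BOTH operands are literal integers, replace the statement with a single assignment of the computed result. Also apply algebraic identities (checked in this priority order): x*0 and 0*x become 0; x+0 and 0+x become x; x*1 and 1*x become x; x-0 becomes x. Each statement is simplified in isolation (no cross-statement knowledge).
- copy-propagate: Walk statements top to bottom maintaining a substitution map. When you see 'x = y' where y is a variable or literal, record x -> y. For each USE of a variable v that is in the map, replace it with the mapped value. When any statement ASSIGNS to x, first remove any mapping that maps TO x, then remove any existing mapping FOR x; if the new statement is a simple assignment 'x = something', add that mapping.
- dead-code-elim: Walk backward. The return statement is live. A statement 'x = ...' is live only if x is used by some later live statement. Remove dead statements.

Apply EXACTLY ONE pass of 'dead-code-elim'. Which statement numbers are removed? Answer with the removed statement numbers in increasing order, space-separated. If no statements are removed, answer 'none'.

Backward liveness scan:
Stmt 1 'b = 4': KEEP (b is live); live-in = []
Stmt 2 'y = b': KEEP (y is live); live-in = ['b']
Stmt 3 'd = 3': DEAD (d not in live set ['y'])
Stmt 4 'u = y - 8': KEEP (u is live); live-in = ['y']
Stmt 5 'a = u': KEEP (a is live); live-in = ['u']
Stmt 6 'x = 6 - 0': KEEP (x is live); live-in = ['a']
Stmt 7 'c = x * a': KEEP (c is live); live-in = ['a', 'x']
Stmt 8 'return c': KEEP (return); live-in = ['c']
Removed statement numbers: [3]
Surviving IR:
  b = 4
  y = b
  u = y - 8
  a = u
  x = 6 - 0
  c = x * a
  return c

Answer: 3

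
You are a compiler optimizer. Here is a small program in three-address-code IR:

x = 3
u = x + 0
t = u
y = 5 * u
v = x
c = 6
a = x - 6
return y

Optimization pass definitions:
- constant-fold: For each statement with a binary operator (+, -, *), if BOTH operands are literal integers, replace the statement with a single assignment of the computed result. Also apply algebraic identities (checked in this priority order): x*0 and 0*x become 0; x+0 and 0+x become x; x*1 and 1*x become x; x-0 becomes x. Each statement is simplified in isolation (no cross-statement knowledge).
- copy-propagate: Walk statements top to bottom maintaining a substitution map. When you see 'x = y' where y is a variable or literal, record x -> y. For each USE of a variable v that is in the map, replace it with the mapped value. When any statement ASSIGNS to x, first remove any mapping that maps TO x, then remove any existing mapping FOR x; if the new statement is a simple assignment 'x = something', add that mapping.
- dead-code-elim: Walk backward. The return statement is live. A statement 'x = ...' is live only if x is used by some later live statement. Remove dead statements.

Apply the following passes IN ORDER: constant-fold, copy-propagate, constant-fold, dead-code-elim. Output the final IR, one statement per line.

Answer: y = 15
return y

Derivation:
Initial IR:
  x = 3
  u = x + 0
  t = u
  y = 5 * u
  v = x
  c = 6
  a = x - 6
  return y
After constant-fold (8 stmts):
  x = 3
  u = x
  t = u
  y = 5 * u
  v = x
  c = 6
  a = x - 6
  return y
After copy-propagate (8 stmts):
  x = 3
  u = 3
  t = 3
  y = 5 * 3
  v = 3
  c = 6
  a = 3 - 6
  return y
After constant-fold (8 stmts):
  x = 3
  u = 3
  t = 3
  y = 15
  v = 3
  c = 6
  a = -3
  return y
After dead-code-elim (2 stmts):
  y = 15
  return y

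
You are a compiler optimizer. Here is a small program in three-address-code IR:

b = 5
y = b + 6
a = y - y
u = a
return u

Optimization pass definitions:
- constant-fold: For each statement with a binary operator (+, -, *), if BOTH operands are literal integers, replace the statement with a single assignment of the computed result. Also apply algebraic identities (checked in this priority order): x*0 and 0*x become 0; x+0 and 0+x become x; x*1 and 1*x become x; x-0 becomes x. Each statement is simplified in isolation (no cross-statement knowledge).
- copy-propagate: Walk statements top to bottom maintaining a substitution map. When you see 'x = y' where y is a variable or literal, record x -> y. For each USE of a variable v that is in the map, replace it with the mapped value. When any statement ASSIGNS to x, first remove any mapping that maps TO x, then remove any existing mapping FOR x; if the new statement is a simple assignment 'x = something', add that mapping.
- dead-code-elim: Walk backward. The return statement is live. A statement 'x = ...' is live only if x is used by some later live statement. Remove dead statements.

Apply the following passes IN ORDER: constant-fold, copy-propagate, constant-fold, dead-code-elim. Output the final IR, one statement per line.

Answer: y = 11
a = y - y
return a

Derivation:
Initial IR:
  b = 5
  y = b + 6
  a = y - y
  u = a
  return u
After constant-fold (5 stmts):
  b = 5
  y = b + 6
  a = y - y
  u = a
  return u
After copy-propagate (5 stmts):
  b = 5
  y = 5 + 6
  a = y - y
  u = a
  return a
After constant-fold (5 stmts):
  b = 5
  y = 11
  a = y - y
  u = a
  return a
After dead-code-elim (3 stmts):
  y = 11
  a = y - y
  return a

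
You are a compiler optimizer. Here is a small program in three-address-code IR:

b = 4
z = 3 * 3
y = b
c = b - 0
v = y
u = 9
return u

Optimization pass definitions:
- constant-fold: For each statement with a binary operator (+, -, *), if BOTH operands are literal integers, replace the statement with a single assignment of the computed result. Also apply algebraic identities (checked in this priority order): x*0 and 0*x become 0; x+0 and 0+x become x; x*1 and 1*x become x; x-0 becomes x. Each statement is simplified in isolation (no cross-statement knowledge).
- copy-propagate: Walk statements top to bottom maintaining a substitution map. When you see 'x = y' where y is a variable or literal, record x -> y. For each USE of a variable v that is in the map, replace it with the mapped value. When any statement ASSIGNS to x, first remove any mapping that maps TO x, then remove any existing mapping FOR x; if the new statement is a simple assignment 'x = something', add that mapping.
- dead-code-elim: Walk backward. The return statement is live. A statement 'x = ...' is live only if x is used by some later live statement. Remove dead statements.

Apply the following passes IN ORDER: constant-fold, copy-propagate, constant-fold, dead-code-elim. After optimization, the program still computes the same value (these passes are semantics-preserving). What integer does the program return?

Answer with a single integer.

Answer: 9

Derivation:
Initial IR:
  b = 4
  z = 3 * 3
  y = b
  c = b - 0
  v = y
  u = 9
  return u
After constant-fold (7 stmts):
  b = 4
  z = 9
  y = b
  c = b
  v = y
  u = 9
  return u
After copy-propagate (7 stmts):
  b = 4
  z = 9
  y = 4
  c = 4
  v = 4
  u = 9
  return 9
After constant-fold (7 stmts):
  b = 4
  z = 9
  y = 4
  c = 4
  v = 4
  u = 9
  return 9
After dead-code-elim (1 stmts):
  return 9
Evaluate:
  b = 4  =>  b = 4
  z = 3 * 3  =>  z = 9
  y = b  =>  y = 4
  c = b - 0  =>  c = 4
  v = y  =>  v = 4
  u = 9  =>  u = 9
  return u = 9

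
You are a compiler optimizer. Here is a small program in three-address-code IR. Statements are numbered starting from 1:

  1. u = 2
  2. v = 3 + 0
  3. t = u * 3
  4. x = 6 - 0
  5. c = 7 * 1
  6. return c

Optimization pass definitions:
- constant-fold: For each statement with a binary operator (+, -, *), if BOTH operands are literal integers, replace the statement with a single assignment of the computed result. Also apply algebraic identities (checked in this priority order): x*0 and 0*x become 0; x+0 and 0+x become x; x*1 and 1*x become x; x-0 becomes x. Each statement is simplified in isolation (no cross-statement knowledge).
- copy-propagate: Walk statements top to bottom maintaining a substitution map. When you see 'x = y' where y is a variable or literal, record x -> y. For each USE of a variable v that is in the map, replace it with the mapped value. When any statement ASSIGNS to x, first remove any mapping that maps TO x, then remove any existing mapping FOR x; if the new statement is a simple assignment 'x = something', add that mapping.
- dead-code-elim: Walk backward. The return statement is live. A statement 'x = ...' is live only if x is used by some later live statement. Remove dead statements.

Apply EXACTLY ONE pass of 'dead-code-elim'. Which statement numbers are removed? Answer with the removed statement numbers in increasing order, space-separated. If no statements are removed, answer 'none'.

Backward liveness scan:
Stmt 1 'u = 2': DEAD (u not in live set [])
Stmt 2 'v = 3 + 0': DEAD (v not in live set [])
Stmt 3 't = u * 3': DEAD (t not in live set [])
Stmt 4 'x = 6 - 0': DEAD (x not in live set [])
Stmt 5 'c = 7 * 1': KEEP (c is live); live-in = []
Stmt 6 'return c': KEEP (return); live-in = ['c']
Removed statement numbers: [1, 2, 3, 4]
Surviving IR:
  c = 7 * 1
  return c

Answer: 1 2 3 4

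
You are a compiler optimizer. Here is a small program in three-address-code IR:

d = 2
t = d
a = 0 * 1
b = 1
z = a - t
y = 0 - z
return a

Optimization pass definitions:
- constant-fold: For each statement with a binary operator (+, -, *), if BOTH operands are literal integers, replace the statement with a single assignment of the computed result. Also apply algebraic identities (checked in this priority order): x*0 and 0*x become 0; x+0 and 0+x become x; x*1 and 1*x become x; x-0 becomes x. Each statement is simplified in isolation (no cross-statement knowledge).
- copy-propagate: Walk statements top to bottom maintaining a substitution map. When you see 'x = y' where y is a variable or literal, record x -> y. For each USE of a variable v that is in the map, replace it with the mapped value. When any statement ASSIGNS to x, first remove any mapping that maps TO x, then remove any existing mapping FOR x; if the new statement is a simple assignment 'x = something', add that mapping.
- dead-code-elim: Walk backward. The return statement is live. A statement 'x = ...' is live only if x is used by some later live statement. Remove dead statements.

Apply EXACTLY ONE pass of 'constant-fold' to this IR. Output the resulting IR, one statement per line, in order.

Answer: d = 2
t = d
a = 0
b = 1
z = a - t
y = 0 - z
return a

Derivation:
Applying constant-fold statement-by-statement:
  [1] d = 2  (unchanged)
  [2] t = d  (unchanged)
  [3] a = 0 * 1  -> a = 0
  [4] b = 1  (unchanged)
  [5] z = a - t  (unchanged)
  [6] y = 0 - z  (unchanged)
  [7] return a  (unchanged)
Result (7 stmts):
  d = 2
  t = d
  a = 0
  b = 1
  z = a - t
  y = 0 - z
  return a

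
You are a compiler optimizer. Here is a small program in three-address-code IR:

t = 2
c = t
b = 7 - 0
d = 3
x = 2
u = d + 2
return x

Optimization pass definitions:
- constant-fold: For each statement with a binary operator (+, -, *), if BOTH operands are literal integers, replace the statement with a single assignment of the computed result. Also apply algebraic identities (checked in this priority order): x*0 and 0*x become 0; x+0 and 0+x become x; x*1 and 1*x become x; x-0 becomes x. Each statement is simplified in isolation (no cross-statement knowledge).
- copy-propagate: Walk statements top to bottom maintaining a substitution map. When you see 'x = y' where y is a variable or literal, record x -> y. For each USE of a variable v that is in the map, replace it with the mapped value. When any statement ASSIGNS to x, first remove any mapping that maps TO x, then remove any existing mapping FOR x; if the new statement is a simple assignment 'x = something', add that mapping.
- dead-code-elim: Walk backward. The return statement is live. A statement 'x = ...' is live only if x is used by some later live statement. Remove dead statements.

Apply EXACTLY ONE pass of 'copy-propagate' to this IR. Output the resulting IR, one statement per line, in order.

Answer: t = 2
c = 2
b = 7 - 0
d = 3
x = 2
u = 3 + 2
return 2

Derivation:
Applying copy-propagate statement-by-statement:
  [1] t = 2  (unchanged)
  [2] c = t  -> c = 2
  [3] b = 7 - 0  (unchanged)
  [4] d = 3  (unchanged)
  [5] x = 2  (unchanged)
  [6] u = d + 2  -> u = 3 + 2
  [7] return x  -> return 2
Result (7 stmts):
  t = 2
  c = 2
  b = 7 - 0
  d = 3
  x = 2
  u = 3 + 2
  return 2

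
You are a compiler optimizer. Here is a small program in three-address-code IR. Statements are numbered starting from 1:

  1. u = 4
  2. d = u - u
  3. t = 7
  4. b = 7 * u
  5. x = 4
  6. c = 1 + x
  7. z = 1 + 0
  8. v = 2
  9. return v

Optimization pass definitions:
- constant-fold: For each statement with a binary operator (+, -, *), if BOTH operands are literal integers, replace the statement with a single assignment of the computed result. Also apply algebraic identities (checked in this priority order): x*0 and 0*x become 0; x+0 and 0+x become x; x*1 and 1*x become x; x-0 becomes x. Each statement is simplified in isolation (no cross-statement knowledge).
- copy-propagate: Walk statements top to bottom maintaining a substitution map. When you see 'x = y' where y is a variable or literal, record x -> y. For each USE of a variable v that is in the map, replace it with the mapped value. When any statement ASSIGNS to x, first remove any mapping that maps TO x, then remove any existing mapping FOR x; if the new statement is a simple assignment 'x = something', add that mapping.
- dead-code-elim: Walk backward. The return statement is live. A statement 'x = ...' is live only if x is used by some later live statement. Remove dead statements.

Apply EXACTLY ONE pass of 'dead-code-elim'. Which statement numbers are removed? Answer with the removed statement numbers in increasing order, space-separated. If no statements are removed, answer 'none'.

Answer: 1 2 3 4 5 6 7

Derivation:
Backward liveness scan:
Stmt 1 'u = 4': DEAD (u not in live set [])
Stmt 2 'd = u - u': DEAD (d not in live set [])
Stmt 3 't = 7': DEAD (t not in live set [])
Stmt 4 'b = 7 * u': DEAD (b not in live set [])
Stmt 5 'x = 4': DEAD (x not in live set [])
Stmt 6 'c = 1 + x': DEAD (c not in live set [])
Stmt 7 'z = 1 + 0': DEAD (z not in live set [])
Stmt 8 'v = 2': KEEP (v is live); live-in = []
Stmt 9 'return v': KEEP (return); live-in = ['v']
Removed statement numbers: [1, 2, 3, 4, 5, 6, 7]
Surviving IR:
  v = 2
  return v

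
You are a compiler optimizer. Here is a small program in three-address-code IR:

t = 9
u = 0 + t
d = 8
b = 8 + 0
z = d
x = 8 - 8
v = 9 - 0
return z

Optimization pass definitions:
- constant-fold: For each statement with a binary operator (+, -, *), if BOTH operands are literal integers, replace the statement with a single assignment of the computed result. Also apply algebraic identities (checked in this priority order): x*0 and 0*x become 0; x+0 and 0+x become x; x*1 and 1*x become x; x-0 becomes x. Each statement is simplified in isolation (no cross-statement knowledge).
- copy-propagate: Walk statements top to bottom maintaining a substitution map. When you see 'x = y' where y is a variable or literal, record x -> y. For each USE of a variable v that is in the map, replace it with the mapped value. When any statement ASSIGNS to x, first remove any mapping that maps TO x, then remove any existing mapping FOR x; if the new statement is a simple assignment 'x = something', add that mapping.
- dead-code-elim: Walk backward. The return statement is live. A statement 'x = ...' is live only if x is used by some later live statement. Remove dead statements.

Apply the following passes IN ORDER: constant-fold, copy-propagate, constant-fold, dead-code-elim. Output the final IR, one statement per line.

Initial IR:
  t = 9
  u = 0 + t
  d = 8
  b = 8 + 0
  z = d
  x = 8 - 8
  v = 9 - 0
  return z
After constant-fold (8 stmts):
  t = 9
  u = t
  d = 8
  b = 8
  z = d
  x = 0
  v = 9
  return z
After copy-propagate (8 stmts):
  t = 9
  u = 9
  d = 8
  b = 8
  z = 8
  x = 0
  v = 9
  return 8
After constant-fold (8 stmts):
  t = 9
  u = 9
  d = 8
  b = 8
  z = 8
  x = 0
  v = 9
  return 8
After dead-code-elim (1 stmts):
  return 8

Answer: return 8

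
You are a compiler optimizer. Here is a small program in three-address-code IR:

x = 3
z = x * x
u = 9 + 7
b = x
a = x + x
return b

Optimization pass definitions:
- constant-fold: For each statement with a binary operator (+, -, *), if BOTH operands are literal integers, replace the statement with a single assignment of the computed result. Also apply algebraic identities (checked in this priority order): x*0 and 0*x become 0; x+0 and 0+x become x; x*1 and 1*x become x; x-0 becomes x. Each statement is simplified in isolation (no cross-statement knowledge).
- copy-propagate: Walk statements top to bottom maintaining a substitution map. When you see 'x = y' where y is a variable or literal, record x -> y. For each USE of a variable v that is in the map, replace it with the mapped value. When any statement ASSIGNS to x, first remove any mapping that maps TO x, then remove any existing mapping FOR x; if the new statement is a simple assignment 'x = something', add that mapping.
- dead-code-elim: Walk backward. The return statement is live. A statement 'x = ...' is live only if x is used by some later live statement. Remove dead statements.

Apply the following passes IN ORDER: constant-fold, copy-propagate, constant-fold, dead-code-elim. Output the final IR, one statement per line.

Initial IR:
  x = 3
  z = x * x
  u = 9 + 7
  b = x
  a = x + x
  return b
After constant-fold (6 stmts):
  x = 3
  z = x * x
  u = 16
  b = x
  a = x + x
  return b
After copy-propagate (6 stmts):
  x = 3
  z = 3 * 3
  u = 16
  b = 3
  a = 3 + 3
  return 3
After constant-fold (6 stmts):
  x = 3
  z = 9
  u = 16
  b = 3
  a = 6
  return 3
After dead-code-elim (1 stmts):
  return 3

Answer: return 3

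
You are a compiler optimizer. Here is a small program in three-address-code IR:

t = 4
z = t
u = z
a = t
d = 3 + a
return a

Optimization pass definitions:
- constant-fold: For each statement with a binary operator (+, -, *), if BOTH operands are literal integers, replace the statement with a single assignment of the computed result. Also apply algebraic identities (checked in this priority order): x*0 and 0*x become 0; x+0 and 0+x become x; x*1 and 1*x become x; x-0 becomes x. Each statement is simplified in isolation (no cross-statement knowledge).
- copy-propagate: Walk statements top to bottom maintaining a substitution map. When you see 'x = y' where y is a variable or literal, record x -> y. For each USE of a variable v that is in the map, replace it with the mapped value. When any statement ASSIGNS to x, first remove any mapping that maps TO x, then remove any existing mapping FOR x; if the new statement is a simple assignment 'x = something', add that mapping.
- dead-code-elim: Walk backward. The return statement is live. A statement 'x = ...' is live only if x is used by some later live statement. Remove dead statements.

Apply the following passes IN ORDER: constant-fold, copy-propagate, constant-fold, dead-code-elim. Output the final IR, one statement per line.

Initial IR:
  t = 4
  z = t
  u = z
  a = t
  d = 3 + a
  return a
After constant-fold (6 stmts):
  t = 4
  z = t
  u = z
  a = t
  d = 3 + a
  return a
After copy-propagate (6 stmts):
  t = 4
  z = 4
  u = 4
  a = 4
  d = 3 + 4
  return 4
After constant-fold (6 stmts):
  t = 4
  z = 4
  u = 4
  a = 4
  d = 7
  return 4
After dead-code-elim (1 stmts):
  return 4

Answer: return 4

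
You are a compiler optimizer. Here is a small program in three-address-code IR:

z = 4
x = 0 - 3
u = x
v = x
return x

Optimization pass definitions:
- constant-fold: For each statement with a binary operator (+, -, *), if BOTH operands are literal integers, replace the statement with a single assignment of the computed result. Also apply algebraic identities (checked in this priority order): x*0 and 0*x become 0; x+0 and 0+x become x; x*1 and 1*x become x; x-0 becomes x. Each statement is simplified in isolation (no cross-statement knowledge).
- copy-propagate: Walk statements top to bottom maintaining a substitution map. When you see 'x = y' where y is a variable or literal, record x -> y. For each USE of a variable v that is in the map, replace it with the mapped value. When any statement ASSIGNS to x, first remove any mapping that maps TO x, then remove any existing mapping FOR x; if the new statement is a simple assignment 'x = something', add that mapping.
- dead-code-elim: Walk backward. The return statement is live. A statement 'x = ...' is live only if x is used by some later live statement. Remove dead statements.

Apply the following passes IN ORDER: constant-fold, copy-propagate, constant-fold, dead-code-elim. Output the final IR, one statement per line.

Answer: return -3

Derivation:
Initial IR:
  z = 4
  x = 0 - 3
  u = x
  v = x
  return x
After constant-fold (5 stmts):
  z = 4
  x = -3
  u = x
  v = x
  return x
After copy-propagate (5 stmts):
  z = 4
  x = -3
  u = -3
  v = -3
  return -3
After constant-fold (5 stmts):
  z = 4
  x = -3
  u = -3
  v = -3
  return -3
After dead-code-elim (1 stmts):
  return -3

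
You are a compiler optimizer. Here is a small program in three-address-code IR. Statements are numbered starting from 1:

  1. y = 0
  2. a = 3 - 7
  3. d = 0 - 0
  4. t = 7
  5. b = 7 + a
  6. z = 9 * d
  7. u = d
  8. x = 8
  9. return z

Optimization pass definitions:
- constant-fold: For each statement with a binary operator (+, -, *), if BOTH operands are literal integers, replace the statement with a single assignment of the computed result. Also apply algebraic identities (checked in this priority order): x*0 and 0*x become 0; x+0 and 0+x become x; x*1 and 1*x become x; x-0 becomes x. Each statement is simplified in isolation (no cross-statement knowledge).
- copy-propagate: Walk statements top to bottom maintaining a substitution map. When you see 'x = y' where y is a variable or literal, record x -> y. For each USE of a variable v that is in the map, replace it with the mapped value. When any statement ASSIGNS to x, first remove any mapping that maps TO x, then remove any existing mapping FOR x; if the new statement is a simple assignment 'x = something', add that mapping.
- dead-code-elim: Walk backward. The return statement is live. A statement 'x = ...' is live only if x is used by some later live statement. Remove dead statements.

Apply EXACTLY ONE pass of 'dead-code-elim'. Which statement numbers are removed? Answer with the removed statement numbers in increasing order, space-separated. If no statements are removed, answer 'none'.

Answer: 1 2 4 5 7 8

Derivation:
Backward liveness scan:
Stmt 1 'y = 0': DEAD (y not in live set [])
Stmt 2 'a = 3 - 7': DEAD (a not in live set [])
Stmt 3 'd = 0 - 0': KEEP (d is live); live-in = []
Stmt 4 't = 7': DEAD (t not in live set ['d'])
Stmt 5 'b = 7 + a': DEAD (b not in live set ['d'])
Stmt 6 'z = 9 * d': KEEP (z is live); live-in = ['d']
Stmt 7 'u = d': DEAD (u not in live set ['z'])
Stmt 8 'x = 8': DEAD (x not in live set ['z'])
Stmt 9 'return z': KEEP (return); live-in = ['z']
Removed statement numbers: [1, 2, 4, 5, 7, 8]
Surviving IR:
  d = 0 - 0
  z = 9 * d
  return z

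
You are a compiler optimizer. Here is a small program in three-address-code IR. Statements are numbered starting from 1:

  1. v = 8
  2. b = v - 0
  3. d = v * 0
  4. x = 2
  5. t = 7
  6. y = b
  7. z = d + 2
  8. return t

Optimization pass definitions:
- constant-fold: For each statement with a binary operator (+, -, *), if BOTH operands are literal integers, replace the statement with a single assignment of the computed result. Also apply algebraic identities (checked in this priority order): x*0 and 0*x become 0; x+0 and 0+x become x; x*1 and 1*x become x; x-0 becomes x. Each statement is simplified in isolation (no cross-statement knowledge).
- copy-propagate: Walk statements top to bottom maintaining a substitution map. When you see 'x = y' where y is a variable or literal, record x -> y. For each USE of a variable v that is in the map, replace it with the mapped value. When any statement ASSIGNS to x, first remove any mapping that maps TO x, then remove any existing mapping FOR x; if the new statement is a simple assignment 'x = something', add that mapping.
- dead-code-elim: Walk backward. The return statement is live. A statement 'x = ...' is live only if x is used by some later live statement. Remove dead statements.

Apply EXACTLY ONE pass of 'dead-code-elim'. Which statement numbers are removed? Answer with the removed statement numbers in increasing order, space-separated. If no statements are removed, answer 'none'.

Answer: 1 2 3 4 6 7

Derivation:
Backward liveness scan:
Stmt 1 'v = 8': DEAD (v not in live set [])
Stmt 2 'b = v - 0': DEAD (b not in live set [])
Stmt 3 'd = v * 0': DEAD (d not in live set [])
Stmt 4 'x = 2': DEAD (x not in live set [])
Stmt 5 't = 7': KEEP (t is live); live-in = []
Stmt 6 'y = b': DEAD (y not in live set ['t'])
Stmt 7 'z = d + 2': DEAD (z not in live set ['t'])
Stmt 8 'return t': KEEP (return); live-in = ['t']
Removed statement numbers: [1, 2, 3, 4, 6, 7]
Surviving IR:
  t = 7
  return t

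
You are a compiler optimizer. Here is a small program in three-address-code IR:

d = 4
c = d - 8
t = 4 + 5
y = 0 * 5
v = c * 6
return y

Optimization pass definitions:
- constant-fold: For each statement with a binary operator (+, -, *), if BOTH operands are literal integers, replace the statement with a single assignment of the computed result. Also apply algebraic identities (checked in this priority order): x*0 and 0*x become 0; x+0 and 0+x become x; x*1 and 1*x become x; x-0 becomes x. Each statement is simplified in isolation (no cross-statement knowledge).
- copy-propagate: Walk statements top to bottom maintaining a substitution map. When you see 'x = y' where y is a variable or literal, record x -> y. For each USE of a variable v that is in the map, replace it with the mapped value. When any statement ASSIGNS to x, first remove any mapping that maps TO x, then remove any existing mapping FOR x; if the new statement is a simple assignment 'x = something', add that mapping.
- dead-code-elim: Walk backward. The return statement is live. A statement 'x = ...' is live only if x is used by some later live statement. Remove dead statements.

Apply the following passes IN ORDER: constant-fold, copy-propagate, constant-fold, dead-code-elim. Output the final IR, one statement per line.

Answer: return 0

Derivation:
Initial IR:
  d = 4
  c = d - 8
  t = 4 + 5
  y = 0 * 5
  v = c * 6
  return y
After constant-fold (6 stmts):
  d = 4
  c = d - 8
  t = 9
  y = 0
  v = c * 6
  return y
After copy-propagate (6 stmts):
  d = 4
  c = 4 - 8
  t = 9
  y = 0
  v = c * 6
  return 0
After constant-fold (6 stmts):
  d = 4
  c = -4
  t = 9
  y = 0
  v = c * 6
  return 0
After dead-code-elim (1 stmts):
  return 0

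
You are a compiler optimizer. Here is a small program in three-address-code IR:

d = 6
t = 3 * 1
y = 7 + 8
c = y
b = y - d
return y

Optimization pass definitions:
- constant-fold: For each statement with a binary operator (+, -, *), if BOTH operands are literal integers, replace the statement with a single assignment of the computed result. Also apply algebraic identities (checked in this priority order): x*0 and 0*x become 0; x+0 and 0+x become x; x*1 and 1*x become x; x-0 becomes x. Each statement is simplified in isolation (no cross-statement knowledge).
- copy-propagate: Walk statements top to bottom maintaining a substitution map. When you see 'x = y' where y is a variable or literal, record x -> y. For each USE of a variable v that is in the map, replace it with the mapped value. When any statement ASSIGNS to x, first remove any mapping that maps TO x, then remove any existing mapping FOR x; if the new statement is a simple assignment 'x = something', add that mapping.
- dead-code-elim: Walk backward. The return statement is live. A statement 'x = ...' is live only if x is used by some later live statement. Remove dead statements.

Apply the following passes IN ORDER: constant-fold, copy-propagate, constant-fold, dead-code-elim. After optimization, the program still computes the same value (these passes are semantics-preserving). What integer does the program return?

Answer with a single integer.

Initial IR:
  d = 6
  t = 3 * 1
  y = 7 + 8
  c = y
  b = y - d
  return y
After constant-fold (6 stmts):
  d = 6
  t = 3
  y = 15
  c = y
  b = y - d
  return y
After copy-propagate (6 stmts):
  d = 6
  t = 3
  y = 15
  c = 15
  b = 15 - 6
  return 15
After constant-fold (6 stmts):
  d = 6
  t = 3
  y = 15
  c = 15
  b = 9
  return 15
After dead-code-elim (1 stmts):
  return 15
Evaluate:
  d = 6  =>  d = 6
  t = 3 * 1  =>  t = 3
  y = 7 + 8  =>  y = 15
  c = y  =>  c = 15
  b = y - d  =>  b = 9
  return y = 15

Answer: 15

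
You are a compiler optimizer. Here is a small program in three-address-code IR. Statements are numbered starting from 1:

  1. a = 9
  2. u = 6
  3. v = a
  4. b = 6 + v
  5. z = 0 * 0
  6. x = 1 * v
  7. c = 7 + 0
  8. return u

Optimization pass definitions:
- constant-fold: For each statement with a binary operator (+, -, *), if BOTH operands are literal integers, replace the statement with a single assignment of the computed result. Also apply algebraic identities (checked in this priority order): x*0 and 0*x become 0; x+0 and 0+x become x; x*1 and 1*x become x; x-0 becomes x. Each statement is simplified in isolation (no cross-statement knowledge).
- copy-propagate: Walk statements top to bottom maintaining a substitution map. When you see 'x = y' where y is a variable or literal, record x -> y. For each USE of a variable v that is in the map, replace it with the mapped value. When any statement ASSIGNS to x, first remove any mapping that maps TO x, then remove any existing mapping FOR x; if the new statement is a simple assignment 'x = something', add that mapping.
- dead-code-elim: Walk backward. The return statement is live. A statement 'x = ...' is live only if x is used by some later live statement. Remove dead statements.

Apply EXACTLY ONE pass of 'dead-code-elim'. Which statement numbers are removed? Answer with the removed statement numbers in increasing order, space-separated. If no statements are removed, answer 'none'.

Answer: 1 3 4 5 6 7

Derivation:
Backward liveness scan:
Stmt 1 'a = 9': DEAD (a not in live set [])
Stmt 2 'u = 6': KEEP (u is live); live-in = []
Stmt 3 'v = a': DEAD (v not in live set ['u'])
Stmt 4 'b = 6 + v': DEAD (b not in live set ['u'])
Stmt 5 'z = 0 * 0': DEAD (z not in live set ['u'])
Stmt 6 'x = 1 * v': DEAD (x not in live set ['u'])
Stmt 7 'c = 7 + 0': DEAD (c not in live set ['u'])
Stmt 8 'return u': KEEP (return); live-in = ['u']
Removed statement numbers: [1, 3, 4, 5, 6, 7]
Surviving IR:
  u = 6
  return u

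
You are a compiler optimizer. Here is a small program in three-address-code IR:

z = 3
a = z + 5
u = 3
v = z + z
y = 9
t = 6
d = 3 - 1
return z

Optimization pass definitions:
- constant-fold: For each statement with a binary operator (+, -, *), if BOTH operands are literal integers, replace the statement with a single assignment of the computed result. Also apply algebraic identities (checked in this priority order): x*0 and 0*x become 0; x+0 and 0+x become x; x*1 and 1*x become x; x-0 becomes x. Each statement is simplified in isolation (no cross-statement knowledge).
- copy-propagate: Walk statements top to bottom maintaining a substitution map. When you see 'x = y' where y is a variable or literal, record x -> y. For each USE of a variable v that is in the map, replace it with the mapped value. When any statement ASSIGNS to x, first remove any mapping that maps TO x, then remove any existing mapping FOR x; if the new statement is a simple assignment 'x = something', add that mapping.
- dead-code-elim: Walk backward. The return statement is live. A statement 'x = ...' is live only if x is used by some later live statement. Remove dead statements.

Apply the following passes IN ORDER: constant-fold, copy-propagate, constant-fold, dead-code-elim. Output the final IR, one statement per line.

Initial IR:
  z = 3
  a = z + 5
  u = 3
  v = z + z
  y = 9
  t = 6
  d = 3 - 1
  return z
After constant-fold (8 stmts):
  z = 3
  a = z + 5
  u = 3
  v = z + z
  y = 9
  t = 6
  d = 2
  return z
After copy-propagate (8 stmts):
  z = 3
  a = 3 + 5
  u = 3
  v = 3 + 3
  y = 9
  t = 6
  d = 2
  return 3
After constant-fold (8 stmts):
  z = 3
  a = 8
  u = 3
  v = 6
  y = 9
  t = 6
  d = 2
  return 3
After dead-code-elim (1 stmts):
  return 3

Answer: return 3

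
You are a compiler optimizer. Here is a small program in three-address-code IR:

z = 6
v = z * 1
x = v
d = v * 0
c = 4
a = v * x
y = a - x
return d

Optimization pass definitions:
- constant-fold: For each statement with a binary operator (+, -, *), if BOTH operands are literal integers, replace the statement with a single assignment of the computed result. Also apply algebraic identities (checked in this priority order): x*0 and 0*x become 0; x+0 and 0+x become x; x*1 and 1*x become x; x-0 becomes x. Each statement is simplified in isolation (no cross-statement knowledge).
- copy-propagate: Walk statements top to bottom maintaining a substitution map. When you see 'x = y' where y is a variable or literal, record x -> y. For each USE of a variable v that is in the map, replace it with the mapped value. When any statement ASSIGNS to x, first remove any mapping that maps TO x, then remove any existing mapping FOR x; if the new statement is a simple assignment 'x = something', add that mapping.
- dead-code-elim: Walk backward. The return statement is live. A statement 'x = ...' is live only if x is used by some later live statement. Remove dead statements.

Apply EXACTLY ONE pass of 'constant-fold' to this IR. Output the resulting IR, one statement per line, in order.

Applying constant-fold statement-by-statement:
  [1] z = 6  (unchanged)
  [2] v = z * 1  -> v = z
  [3] x = v  (unchanged)
  [4] d = v * 0  -> d = 0
  [5] c = 4  (unchanged)
  [6] a = v * x  (unchanged)
  [7] y = a - x  (unchanged)
  [8] return d  (unchanged)
Result (8 stmts):
  z = 6
  v = z
  x = v
  d = 0
  c = 4
  a = v * x
  y = a - x
  return d

Answer: z = 6
v = z
x = v
d = 0
c = 4
a = v * x
y = a - x
return d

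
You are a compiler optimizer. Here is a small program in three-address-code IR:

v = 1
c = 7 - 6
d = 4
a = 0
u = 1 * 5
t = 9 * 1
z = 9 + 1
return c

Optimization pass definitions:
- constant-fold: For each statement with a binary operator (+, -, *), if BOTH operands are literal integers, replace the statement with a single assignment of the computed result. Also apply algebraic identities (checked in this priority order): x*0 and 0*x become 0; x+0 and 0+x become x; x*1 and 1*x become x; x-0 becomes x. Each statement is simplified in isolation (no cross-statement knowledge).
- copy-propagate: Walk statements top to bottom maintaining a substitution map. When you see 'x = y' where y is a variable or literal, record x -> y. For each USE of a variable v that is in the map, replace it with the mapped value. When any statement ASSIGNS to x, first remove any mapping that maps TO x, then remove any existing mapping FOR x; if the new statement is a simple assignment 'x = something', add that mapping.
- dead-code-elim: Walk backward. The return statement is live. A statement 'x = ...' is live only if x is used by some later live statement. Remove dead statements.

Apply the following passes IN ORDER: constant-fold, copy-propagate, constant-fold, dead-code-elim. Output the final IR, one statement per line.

Answer: return 1

Derivation:
Initial IR:
  v = 1
  c = 7 - 6
  d = 4
  a = 0
  u = 1 * 5
  t = 9 * 1
  z = 9 + 1
  return c
After constant-fold (8 stmts):
  v = 1
  c = 1
  d = 4
  a = 0
  u = 5
  t = 9
  z = 10
  return c
After copy-propagate (8 stmts):
  v = 1
  c = 1
  d = 4
  a = 0
  u = 5
  t = 9
  z = 10
  return 1
After constant-fold (8 stmts):
  v = 1
  c = 1
  d = 4
  a = 0
  u = 5
  t = 9
  z = 10
  return 1
After dead-code-elim (1 stmts):
  return 1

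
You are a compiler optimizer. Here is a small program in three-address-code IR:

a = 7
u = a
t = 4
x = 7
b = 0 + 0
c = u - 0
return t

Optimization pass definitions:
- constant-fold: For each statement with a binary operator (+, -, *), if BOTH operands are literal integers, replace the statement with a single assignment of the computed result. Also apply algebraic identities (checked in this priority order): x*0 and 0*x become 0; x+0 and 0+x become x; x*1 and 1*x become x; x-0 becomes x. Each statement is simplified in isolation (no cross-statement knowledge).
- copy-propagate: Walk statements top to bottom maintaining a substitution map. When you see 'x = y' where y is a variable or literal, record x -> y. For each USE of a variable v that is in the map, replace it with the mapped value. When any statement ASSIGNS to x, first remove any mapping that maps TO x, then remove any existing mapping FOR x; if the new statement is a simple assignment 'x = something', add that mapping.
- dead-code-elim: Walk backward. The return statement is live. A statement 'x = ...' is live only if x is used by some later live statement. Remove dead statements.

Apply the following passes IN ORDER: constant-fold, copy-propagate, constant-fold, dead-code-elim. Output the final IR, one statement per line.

Answer: return 4

Derivation:
Initial IR:
  a = 7
  u = a
  t = 4
  x = 7
  b = 0 + 0
  c = u - 0
  return t
After constant-fold (7 stmts):
  a = 7
  u = a
  t = 4
  x = 7
  b = 0
  c = u
  return t
After copy-propagate (7 stmts):
  a = 7
  u = 7
  t = 4
  x = 7
  b = 0
  c = 7
  return 4
After constant-fold (7 stmts):
  a = 7
  u = 7
  t = 4
  x = 7
  b = 0
  c = 7
  return 4
After dead-code-elim (1 stmts):
  return 4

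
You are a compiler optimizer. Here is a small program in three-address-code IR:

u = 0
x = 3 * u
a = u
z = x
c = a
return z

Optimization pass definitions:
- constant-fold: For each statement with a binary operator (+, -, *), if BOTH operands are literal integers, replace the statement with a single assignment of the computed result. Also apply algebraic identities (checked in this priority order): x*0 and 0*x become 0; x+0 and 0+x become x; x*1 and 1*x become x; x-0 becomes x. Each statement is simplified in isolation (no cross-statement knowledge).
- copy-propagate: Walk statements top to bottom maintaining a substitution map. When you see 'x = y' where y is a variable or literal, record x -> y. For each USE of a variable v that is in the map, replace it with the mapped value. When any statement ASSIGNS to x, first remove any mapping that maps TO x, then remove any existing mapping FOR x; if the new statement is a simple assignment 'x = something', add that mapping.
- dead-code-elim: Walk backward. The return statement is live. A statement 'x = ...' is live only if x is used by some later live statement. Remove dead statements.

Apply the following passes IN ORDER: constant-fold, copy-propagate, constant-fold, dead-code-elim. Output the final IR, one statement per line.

Initial IR:
  u = 0
  x = 3 * u
  a = u
  z = x
  c = a
  return z
After constant-fold (6 stmts):
  u = 0
  x = 3 * u
  a = u
  z = x
  c = a
  return z
After copy-propagate (6 stmts):
  u = 0
  x = 3 * 0
  a = 0
  z = x
  c = 0
  return x
After constant-fold (6 stmts):
  u = 0
  x = 0
  a = 0
  z = x
  c = 0
  return x
After dead-code-elim (2 stmts):
  x = 0
  return x

Answer: x = 0
return x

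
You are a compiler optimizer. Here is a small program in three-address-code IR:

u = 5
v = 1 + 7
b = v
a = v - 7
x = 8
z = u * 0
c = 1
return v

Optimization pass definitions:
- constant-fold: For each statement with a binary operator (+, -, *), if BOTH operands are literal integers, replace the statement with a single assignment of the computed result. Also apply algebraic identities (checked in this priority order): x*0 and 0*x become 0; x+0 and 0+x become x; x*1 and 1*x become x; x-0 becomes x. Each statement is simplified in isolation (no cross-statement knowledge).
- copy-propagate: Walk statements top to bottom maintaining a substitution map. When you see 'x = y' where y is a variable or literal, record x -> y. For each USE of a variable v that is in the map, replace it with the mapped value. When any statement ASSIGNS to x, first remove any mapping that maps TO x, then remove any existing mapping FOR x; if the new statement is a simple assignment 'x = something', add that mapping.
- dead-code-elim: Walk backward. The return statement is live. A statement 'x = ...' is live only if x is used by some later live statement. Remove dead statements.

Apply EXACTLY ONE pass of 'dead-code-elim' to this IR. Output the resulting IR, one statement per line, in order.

Answer: v = 1 + 7
return v

Derivation:
Applying dead-code-elim statement-by-statement:
  [8] return v  -> KEEP (return); live=['v']
  [7] c = 1  -> DEAD (c not live)
  [6] z = u * 0  -> DEAD (z not live)
  [5] x = 8  -> DEAD (x not live)
  [4] a = v - 7  -> DEAD (a not live)
  [3] b = v  -> DEAD (b not live)
  [2] v = 1 + 7  -> KEEP; live=[]
  [1] u = 5  -> DEAD (u not live)
Result (2 stmts):
  v = 1 + 7
  return v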